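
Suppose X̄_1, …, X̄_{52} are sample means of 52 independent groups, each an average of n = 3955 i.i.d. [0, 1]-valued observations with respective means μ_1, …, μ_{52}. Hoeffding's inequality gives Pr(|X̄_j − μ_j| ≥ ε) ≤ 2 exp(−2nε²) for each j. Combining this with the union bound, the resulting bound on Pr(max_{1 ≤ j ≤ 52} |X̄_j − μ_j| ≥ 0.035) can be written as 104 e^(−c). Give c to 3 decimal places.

Union bound over the 52 events: Pr(max_{1 ≤ j ≤ 52} |X̄_j − μ_j| ≥ 0.035) ≤ 52·2·exp(−2nε²) = 104 exp(−2·3955·0.035²).
So c = 2·3955·0.035² = 9.6898.

9.690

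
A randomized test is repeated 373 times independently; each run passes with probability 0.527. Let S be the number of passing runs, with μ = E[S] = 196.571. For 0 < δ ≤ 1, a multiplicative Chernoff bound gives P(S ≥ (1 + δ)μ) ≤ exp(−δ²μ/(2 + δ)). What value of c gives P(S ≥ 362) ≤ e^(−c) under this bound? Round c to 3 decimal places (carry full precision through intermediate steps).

Write 362 = (1 + δ)μ, so δ = 362/196.571 − 1 = 0.8415738…
Then the exponent is δ²μ/(2 + δ) = (362 − μ)² / (μ·(2 + δ)) = 48.994226.

48.994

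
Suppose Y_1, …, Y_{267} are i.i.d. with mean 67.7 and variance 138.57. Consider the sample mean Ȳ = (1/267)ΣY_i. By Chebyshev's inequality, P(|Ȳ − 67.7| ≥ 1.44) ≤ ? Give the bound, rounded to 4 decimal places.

Var(Ȳ) = Var(Y_i)/n = 138.57/267 = 0.51899.
Chebyshev: P(|Ȳ − 67.7| ≥ 1.44) ≤ Var(Ȳ)/(1.44)² = 138.57/(267·1.44²) = 0.2503.

0.2503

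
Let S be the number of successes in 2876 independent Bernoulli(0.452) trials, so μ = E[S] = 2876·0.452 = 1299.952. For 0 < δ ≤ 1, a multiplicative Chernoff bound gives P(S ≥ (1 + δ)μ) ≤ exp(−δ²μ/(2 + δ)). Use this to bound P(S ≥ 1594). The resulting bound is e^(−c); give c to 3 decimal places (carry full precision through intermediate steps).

29.878

Write 1594 = (1 + δ)μ, so δ = 1594/1299.952 − 1 = 0.2261991…
Then the exponent is δ²μ/(2 + δ) = (1594 − μ)² / (μ·(2 + δ)) = 29.877561.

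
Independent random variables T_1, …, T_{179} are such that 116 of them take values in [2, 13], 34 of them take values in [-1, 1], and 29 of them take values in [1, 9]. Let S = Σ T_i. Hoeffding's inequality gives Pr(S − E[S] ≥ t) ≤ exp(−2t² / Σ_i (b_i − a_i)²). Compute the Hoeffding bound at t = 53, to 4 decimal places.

Σ(b_i − a_i)² = 116·11² + 34·2² + 29·8² = 16028.
Exponent = 2·53² / 16028 = 0.35051.
Bound = exp(−0.35051) = 0.70433.

0.7043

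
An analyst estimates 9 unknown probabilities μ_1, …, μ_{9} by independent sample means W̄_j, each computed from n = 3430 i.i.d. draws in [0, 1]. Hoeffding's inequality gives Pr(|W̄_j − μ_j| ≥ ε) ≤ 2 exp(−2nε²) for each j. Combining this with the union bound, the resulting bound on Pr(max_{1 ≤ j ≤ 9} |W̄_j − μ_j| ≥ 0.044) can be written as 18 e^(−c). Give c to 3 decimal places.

13.281

Union bound over the 9 events: Pr(max_{1 ≤ j ≤ 9} |W̄_j − μ_j| ≥ 0.044) ≤ 9·2·exp(−2nε²) = 18 exp(−2·3430·0.044²).
So c = 2·3430·0.044² = 13.2810.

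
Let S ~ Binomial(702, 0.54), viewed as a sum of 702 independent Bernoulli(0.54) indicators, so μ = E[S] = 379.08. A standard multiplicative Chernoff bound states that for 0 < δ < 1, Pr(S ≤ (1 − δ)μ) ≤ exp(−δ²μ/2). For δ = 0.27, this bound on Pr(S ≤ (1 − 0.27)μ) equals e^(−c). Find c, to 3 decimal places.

13.817

c = δ²μ/2 = 0.27²·379.08/2 = 13.8175.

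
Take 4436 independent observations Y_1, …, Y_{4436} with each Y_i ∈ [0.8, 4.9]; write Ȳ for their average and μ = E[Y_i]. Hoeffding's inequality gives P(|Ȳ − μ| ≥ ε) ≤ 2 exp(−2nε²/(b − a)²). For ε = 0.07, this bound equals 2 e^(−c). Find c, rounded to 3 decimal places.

2.586

c = 2nε²/(b − a)² = 2·4436·0.07² / 4.1² = 2.5861.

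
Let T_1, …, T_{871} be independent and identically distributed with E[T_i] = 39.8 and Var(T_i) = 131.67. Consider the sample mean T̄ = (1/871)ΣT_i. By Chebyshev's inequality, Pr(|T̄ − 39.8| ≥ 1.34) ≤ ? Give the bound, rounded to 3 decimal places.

0.084

Var(T̄) = Var(T_i)/n = 131.67/871 = 0.15117.
Chebyshev: Pr(|T̄ − 39.8| ≥ 1.34) ≤ Var(T̄)/(1.34)² = 131.67/(871·1.34²) = 0.0842.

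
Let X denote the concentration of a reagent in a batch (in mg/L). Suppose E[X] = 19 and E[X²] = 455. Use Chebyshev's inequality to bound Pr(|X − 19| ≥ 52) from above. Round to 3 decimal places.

0.035

Var(X) = E[X²] − (E[X])² = 455 − 361 = 94.
Chebyshev's inequality: Pr(|X − μ| ≥ t) ≤ Var(X)/t² = 94/2704 = 0.0348.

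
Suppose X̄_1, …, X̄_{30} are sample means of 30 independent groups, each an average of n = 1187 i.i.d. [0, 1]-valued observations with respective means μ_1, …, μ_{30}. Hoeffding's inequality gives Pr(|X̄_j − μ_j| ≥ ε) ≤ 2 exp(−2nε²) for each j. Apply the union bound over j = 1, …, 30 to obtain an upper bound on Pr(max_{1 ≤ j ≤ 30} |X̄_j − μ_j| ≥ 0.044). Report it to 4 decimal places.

0.6055

Per-experiment Hoeffding bound: 2·exp(−2·1187·0.044²) = 2·exp(−4.59606) = 0.020183.
Union bound over 30 events: 30·0.020183 = 0.60549.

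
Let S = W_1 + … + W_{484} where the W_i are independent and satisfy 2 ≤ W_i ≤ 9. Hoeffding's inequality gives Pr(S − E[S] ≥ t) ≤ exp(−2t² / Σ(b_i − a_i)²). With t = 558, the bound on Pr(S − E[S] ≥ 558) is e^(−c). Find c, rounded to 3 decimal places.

26.258

Σ(b_i − a_i)² = 484·(7)² = 23716.
c = 2t²/23716 = 2·558²/23716 = 26.2577.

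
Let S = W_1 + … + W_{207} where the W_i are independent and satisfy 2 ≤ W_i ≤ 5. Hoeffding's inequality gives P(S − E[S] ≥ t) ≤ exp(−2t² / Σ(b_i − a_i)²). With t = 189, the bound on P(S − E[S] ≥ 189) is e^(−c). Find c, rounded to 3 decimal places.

38.348

Σ(b_i − a_i)² = 207·(3)² = 1863.
c = 2t²/1863 = 2·189²/1863 = 38.3478.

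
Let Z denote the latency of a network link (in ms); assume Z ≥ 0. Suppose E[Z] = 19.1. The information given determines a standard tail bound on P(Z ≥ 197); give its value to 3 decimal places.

0.097

Only the mean of a non-negative variable is known, so Markov's inequality is the applicable tail bound.
Markov's inequality: for a non-negative random variable, P(Z ≥ a) ≤ E[Z]/a.
Here E[Z] = 19.1 and a = 197, so the bound is 19.1/197 = 0.0970.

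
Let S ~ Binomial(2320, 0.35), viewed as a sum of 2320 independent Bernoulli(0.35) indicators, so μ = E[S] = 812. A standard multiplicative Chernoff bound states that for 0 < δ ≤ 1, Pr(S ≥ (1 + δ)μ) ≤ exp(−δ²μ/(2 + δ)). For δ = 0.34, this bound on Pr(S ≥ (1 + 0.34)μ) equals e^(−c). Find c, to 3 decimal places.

40.114

c = δ²μ/(2 + δ) = 0.34²·812/(2 + 0.34) = 40.1142.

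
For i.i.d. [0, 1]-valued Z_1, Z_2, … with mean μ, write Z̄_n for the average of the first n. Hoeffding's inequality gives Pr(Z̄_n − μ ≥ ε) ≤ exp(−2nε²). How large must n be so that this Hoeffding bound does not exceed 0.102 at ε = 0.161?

Require exp(−2nε²) ≤ 0.102, i.e. 2nε² ≥ ln(1/0.102) = 2.282782.
So n ≥ 2.282782 / (2·0.161²) = 44.033.
The smallest integer n is 45.

45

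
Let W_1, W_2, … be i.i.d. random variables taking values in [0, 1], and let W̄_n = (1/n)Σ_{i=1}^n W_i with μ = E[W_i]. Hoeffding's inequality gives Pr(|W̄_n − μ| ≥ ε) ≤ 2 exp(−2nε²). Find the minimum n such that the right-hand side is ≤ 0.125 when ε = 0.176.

Require 2·exp(−2nε²) ≤ 0.125, i.e. 2nε² ≥ ln(2/0.125) = 2.772589.
So n ≥ 2.772589 / (2·0.176²) = 44.754.
The smallest integer n is 45.

45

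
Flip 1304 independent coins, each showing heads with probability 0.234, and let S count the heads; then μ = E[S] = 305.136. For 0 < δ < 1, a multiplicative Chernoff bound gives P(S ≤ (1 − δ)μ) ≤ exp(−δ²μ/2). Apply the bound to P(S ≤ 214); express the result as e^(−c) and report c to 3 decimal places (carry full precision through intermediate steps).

Write 214 = (1 − δ)μ, so δ = 1 − 214/305.136 = 0.2986734…
Then the exponent is δ²μ/2 = (μ − 214)²/(2μ) = 13.609949.

13.610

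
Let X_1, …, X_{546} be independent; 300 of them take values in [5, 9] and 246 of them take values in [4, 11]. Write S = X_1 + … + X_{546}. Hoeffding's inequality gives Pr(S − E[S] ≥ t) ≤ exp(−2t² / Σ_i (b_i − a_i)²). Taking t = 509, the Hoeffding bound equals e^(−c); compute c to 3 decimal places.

Σ(b_i − a_i)² = 300·4² + 246·7² = 16854.
c = 2t² / 16854 = 2·509² / 16854 = 30.7442.

30.744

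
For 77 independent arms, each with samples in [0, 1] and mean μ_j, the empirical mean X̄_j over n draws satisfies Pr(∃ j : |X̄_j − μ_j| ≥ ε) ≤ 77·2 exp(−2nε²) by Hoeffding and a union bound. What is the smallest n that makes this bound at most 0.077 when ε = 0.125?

244

Need 2·77·exp(−2nε²) ≤ 0.077, i.e. exp(−2nε²) ≤ 0.077/154.
So 2nε² ≥ ln(154/0.077) = 7.600902.
Hence n ≥ 7.600902/(2·0.125²) = 243.229.
The smallest integer n is 244.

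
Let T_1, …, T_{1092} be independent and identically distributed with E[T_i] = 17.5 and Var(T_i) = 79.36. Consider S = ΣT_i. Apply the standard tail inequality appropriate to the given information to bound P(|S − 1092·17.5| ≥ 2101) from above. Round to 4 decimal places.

With mean and variance of each term known, Chebyshev's inequality bounds the deviation of the sum (or sample mean).
Var(S) = n·Var(T_i) = 1092·79.36 = 86661.12.
Chebyshev: P(|S − 1092·17.5| ≥ 2101) ≤ Var(S)/2101² = 86661.12/4414201 = 0.0196.

0.0196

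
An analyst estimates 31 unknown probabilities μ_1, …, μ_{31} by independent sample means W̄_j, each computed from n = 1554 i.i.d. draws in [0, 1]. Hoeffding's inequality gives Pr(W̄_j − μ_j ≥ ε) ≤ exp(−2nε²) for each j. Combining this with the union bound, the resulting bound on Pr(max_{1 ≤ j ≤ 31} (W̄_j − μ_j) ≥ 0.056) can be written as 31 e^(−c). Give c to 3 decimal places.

9.747

Union bound over the 31 events: Pr(max_{1 ≤ j ≤ 31} (W̄_j − μ_j) ≥ 0.056) ≤ 31·exp(−2nε²) = 31 exp(−2·1554·0.056²).
So c = 2·1554·0.056² = 9.7467.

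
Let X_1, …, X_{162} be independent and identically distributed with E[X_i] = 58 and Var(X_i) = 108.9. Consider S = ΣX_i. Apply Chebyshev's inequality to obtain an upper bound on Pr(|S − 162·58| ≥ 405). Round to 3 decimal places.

Var(S) = n·Var(X_i) = 162·108.9 = 17641.8.
Chebyshev: Pr(|S − 162·58| ≥ 405) ≤ Var(S)/405² = 17641.8/164025 = 0.1076.

0.108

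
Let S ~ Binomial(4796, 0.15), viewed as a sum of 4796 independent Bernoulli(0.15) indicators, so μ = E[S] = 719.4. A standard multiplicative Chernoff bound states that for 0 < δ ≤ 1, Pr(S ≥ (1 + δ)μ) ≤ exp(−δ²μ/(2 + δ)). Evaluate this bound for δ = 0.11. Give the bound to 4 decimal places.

Exponent = δ²μ/(2 + δ) = 0.11²·719.4/2.11 = 4.1255.
Bound = exp(−4.1255) = 0.01616.

0.0162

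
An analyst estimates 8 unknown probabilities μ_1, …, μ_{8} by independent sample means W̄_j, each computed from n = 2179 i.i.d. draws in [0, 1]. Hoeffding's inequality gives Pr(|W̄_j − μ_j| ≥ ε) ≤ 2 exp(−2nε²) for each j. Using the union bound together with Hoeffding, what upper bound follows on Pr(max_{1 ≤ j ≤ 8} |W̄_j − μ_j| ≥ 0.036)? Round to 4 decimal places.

0.0564

Per-experiment Hoeffding bound: 2·exp(−2·2179·0.036²) = 2·exp(−5.64797) = 0.0070493.
Union bound over 8 events: 8·0.0070493 = 0.05639.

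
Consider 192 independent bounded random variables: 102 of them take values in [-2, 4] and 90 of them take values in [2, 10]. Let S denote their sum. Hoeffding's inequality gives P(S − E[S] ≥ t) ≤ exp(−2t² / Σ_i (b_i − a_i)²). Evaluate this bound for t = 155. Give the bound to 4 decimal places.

0.0061

Σ(b_i − a_i)² = 102·6² + 90·8² = 9432.
Exponent = 2·155² / 9432 = 5.09436.
Bound = exp(−5.09436) = 0.00613.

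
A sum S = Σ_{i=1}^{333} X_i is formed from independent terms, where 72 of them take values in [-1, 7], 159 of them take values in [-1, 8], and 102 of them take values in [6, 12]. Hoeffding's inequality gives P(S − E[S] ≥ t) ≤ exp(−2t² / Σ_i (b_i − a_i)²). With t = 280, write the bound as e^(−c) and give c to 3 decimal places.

7.411

Σ(b_i − a_i)² = 72·8² + 159·9² + 102·6² = 21159.
c = 2t² / 21159 = 2·280² / 21159 = 7.4106.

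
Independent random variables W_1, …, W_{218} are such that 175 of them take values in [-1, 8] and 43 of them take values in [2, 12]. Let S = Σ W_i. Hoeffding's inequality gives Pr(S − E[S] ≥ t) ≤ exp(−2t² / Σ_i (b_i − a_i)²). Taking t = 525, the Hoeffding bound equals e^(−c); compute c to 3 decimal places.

Σ(b_i − a_i)² = 175·9² + 43·10² = 18475.
c = 2t² / 18475 = 2·525² / 18475 = 29.8376.

29.838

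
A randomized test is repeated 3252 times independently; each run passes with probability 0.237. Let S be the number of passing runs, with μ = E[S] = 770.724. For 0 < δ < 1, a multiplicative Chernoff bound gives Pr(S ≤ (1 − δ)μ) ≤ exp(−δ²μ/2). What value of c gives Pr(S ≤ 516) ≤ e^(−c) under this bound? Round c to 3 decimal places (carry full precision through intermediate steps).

Write 516 = (1 − δ)μ, so δ = 1 − 516/770.724 = 0.3304996…
Then the exponent is δ²μ/2 = (μ − 516)²/(2μ) = 42.093094.

42.093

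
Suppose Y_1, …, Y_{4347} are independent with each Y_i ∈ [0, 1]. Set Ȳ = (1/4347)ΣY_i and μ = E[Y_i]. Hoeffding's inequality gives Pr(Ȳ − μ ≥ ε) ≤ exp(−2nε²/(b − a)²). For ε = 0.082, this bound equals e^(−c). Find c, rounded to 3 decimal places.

58.458

c = 2nε²/(b − a)² = 2·4347·0.082² / 1² = 58.4585.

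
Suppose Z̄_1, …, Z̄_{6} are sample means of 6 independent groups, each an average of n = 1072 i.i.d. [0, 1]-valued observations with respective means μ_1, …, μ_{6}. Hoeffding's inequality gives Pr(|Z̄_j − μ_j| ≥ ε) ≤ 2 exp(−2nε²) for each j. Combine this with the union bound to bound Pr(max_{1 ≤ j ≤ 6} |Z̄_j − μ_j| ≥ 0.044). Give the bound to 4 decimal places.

0.1890

Per-experiment Hoeffding bound: 2·exp(−2·1072·0.044²) = 2·exp(−4.15078) = 0.031504.
Union bound over 6 events: 6·0.031504 = 0.18902.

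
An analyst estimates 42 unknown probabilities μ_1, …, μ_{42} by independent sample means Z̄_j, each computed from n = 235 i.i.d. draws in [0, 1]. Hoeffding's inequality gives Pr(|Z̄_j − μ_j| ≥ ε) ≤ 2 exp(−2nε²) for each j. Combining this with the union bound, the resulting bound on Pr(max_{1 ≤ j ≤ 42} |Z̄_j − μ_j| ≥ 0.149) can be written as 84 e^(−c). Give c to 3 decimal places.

10.434

Union bound over the 42 events: Pr(max_{1 ≤ j ≤ 42} |Z̄_j − μ_j| ≥ 0.149) ≤ 42·2·exp(−2nε²) = 84 exp(−2·235·0.149²).
So c = 2·235·0.149² = 10.4345.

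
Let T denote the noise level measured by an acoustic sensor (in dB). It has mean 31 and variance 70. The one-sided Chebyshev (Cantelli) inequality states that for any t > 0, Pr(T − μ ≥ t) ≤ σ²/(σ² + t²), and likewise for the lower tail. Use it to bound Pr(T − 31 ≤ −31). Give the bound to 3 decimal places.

0.068

Here σ² = 70 and t = 31, so σ² + t² = 1031.
Cantelli's bound: 70/1031 = 0.0679.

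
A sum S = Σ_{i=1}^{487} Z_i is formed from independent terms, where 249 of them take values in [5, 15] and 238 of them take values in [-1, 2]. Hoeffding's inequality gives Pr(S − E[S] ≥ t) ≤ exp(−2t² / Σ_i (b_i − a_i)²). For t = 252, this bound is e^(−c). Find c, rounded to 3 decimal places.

4.697

Σ(b_i − a_i)² = 249·10² + 238·3² = 27042.
c = 2t² / 27042 = 2·252² / 27042 = 4.6967.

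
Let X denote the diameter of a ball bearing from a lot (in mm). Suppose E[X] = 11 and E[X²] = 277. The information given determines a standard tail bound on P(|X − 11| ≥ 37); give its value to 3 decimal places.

The first two moments determine the variance, so Chebyshev's inequality is the sharpest standard bound available.
Var(X) = E[X²] − (E[X])² = 277 − 121 = 156.
Chebyshev's inequality: P(|X − μ| ≥ t) ≤ Var(X)/t² = 156/1369 = 0.1140.

0.114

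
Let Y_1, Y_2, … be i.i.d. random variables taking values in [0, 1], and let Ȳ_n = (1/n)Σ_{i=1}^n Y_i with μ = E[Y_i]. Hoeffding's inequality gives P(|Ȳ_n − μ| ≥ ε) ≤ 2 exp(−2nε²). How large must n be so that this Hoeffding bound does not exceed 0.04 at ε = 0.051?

Require 2·exp(−2nε²) ≤ 0.04, i.e. 2nε² ≥ ln(2/0.04) = 3.912023.
So n ≥ 3.912023 / (2·0.051²) = 752.023.
The smallest integer n is 753.

753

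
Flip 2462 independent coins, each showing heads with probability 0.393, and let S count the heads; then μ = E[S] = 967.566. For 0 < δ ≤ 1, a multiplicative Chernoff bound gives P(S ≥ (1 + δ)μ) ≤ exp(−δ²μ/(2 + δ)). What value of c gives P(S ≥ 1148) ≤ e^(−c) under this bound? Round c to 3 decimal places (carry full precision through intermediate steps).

Write 1148 = (1 + δ)μ, so δ = 1148/967.566 − 1 = 0.1864824…
Then the exponent is δ²μ/(2 + δ) = (1148 − μ)² / (μ·(2 + δ)) = 15.388992.

15.389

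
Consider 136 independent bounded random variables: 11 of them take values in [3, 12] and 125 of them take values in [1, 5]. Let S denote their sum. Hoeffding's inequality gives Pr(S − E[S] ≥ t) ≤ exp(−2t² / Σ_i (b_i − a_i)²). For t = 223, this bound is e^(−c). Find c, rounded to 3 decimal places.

Σ(b_i − a_i)² = 11·9² + 125·4² = 2891.
c = 2t² / 2891 = 2·223² / 2891 = 34.4026.

34.403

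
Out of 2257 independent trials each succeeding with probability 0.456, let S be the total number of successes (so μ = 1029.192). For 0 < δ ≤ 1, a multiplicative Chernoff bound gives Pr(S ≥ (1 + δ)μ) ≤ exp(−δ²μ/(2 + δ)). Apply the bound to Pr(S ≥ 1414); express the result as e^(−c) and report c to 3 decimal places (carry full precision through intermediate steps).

Write 1414 = (1 + δ)μ, so δ = 1414/1029.192 − 1 = 0.3738933…
Then the exponent is δ²μ/(2 + δ) = (1414 − μ)² / (μ·(2 + δ)) = 60.608088.

60.608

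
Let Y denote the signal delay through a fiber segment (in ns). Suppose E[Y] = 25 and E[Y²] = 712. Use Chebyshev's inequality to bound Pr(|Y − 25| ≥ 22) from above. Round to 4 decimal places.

0.1798

Var(Y) = E[Y²] − (E[Y])² = 712 − 625 = 87.
Chebyshev's inequality: Pr(|Y − μ| ≥ t) ≤ Var(Y)/t² = 87/484 = 0.1798.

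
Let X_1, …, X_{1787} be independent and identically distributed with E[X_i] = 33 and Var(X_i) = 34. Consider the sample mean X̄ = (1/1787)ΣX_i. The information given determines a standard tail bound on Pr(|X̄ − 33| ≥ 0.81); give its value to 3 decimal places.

0.029

With mean and variance of each term known, Chebyshev's inequality bounds the deviation of the sum (or sample mean).
Var(X̄) = Var(X_i)/n = 34/1787 = 0.019026.
Chebyshev: Pr(|X̄ − 33| ≥ 0.81) ≤ Var(X̄)/(0.81)² = 34/(1787·0.81²) = 0.0290.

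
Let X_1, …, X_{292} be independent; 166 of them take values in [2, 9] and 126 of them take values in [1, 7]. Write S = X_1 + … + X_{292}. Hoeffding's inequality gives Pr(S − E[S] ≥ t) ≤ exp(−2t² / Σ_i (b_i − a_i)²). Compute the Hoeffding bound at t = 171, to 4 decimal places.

0.0099

Σ(b_i − a_i)² = 166·7² + 126·6² = 12670.
Exponent = 2·171² / 12670 = 4.61579.
Bound = exp(−4.61579) = 0.00989.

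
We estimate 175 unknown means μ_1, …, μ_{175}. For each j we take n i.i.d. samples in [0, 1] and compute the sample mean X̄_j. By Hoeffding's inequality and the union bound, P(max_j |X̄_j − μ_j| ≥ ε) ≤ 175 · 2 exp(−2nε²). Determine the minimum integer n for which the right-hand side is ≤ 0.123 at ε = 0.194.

106

Need 2·175·exp(−2nε²) ≤ 0.123, i.e. exp(−2nε²) ≤ 0.123/350.
So 2nε² ≥ ln(350/0.123) = 7.953504.
Hence n ≥ 7.953504/(2·0.194²) = 105.664.
The smallest integer n is 106.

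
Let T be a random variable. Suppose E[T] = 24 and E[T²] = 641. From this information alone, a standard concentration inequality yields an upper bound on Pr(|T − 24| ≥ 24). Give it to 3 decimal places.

The first two moments determine the variance, so Chebyshev's inequality is the sharpest standard bound available.
Var(T) = E[T²] − (E[T])² = 641 − 576 = 65.
Chebyshev's inequality: Pr(|T − μ| ≥ t) ≤ Var(T)/t² = 65/576 = 0.1128.

0.113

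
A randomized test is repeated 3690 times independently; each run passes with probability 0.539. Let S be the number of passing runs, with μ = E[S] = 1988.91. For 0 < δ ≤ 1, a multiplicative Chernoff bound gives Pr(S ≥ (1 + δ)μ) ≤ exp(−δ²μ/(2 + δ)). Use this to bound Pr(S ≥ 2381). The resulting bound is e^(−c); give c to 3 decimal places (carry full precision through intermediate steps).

Write 2381 = (1 + δ)μ, so δ = 2381/1988.91 − 1 = 0.1971381…
Then the exponent is δ²μ/(2 + δ) = (2381 − μ)² / (μ·(2 + δ)) = 35.180260.

35.180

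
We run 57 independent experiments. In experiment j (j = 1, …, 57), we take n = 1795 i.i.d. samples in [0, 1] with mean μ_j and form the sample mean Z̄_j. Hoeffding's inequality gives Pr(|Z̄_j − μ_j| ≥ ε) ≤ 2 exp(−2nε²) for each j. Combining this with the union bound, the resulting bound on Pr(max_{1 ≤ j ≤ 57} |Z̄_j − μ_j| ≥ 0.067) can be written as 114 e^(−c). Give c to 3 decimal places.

16.116

Union bound over the 57 events: Pr(max_{1 ≤ j ≤ 57} |Z̄_j − μ_j| ≥ 0.067) ≤ 57·2·exp(−2nε²) = 114 exp(−2·1795·0.067²).
So c = 2·1795·0.067² = 16.1155.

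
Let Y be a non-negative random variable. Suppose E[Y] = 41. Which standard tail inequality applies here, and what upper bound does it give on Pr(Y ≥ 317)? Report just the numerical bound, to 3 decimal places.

Only the mean of a non-negative variable is known, so Markov's inequality is the applicable tail bound.
Markov's inequality: for a non-negative random variable, Pr(Y ≥ a) ≤ E[Y]/a.
Here E[Y] = 41 and a = 317, so the bound is 41/317 = 0.1293.

0.129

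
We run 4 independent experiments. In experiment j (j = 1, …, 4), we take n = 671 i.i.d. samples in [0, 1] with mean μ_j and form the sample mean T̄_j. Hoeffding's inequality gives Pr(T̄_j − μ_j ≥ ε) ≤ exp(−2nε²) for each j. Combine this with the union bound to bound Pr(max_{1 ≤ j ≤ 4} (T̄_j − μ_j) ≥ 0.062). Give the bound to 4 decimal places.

Per-experiment Hoeffding bound: exp(−2·671·0.062²) = exp(−5.15865) = 0.0057495.
Union bound over 4 events: 4·0.0057495 = 0.02300.

0.0230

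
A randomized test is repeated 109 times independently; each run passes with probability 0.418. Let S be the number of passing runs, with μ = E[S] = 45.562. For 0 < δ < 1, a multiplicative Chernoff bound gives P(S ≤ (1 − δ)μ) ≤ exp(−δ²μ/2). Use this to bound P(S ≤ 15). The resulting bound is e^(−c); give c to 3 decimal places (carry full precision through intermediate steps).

Write 15 = (1 − δ)μ, so δ = 1 − 15/45.562 = 0.6707783…
Then the exponent is δ²μ/2 = (μ − 15)²/(2μ) = 10.250163.

10.250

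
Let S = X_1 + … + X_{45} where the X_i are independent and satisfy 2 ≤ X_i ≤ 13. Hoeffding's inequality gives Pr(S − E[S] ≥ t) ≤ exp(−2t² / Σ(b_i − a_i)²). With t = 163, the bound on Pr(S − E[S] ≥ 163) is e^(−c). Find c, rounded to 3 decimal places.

Σ(b_i − a_i)² = 45·(11)² = 5445.
c = 2t²/5445 = 2·163²/5445 = 9.7590.

9.759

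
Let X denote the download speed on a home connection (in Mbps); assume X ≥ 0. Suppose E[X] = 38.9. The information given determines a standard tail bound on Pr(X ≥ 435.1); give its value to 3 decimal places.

Only the mean of a non-negative variable is known, so Markov's inequality is the applicable tail bound.
Markov's inequality: for a non-negative random variable, Pr(X ≥ a) ≤ E[X]/a.
Here E[X] = 38.9 and a = 435.1, so the bound is 38.9/435.1 = 0.0894.

0.089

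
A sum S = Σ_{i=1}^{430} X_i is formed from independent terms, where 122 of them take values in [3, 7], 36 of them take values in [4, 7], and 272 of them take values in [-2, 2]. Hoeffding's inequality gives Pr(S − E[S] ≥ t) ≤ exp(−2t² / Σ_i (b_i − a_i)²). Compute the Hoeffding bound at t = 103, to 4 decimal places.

0.0407

Σ(b_i − a_i)² = 122·4² + 36·3² + 272·4² = 6628.
Exponent = 2·103² / 6628 = 3.20127.
Bound = exp(−3.20127) = 0.04071.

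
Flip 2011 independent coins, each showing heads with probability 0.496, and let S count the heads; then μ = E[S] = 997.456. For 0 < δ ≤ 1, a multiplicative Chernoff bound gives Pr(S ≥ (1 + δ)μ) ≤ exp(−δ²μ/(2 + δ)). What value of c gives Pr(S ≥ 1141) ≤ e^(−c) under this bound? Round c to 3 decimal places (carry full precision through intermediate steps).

Write 1141 = (1 + δ)μ, so δ = 1141/997.456 − 1 = 0.1439101…
Then the exponent is δ²μ/(2 + δ) = (1141 − μ)² / (μ·(2 + δ)) = 9.635400.

9.635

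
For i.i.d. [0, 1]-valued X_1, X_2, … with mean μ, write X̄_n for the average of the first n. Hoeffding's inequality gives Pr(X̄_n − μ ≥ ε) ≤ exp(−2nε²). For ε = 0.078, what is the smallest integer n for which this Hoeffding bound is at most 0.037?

271

Require exp(−2nε²) ≤ 0.037, i.e. 2nε² ≥ ln(1/0.037) = 3.296837.
So n ≥ 3.296837 / (2·0.078²) = 270.943.
The smallest integer n is 271.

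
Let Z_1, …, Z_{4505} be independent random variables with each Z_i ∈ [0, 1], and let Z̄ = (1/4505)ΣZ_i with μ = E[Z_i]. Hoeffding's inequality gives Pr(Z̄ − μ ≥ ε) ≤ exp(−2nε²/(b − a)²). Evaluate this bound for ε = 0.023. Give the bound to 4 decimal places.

0.0085

Exponent: 2nε²/(b − a)² = 2·4505·0.023² / 1² = 4.76629.
Bound = exp(−4.76629) = 0.00851.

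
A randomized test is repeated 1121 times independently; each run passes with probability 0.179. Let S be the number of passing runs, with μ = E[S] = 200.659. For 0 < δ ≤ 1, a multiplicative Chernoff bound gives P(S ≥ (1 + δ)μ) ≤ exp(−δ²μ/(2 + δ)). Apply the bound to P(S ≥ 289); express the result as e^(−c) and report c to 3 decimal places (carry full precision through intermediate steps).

15.938

Write 289 = (1 + δ)μ, so δ = 289/200.659 − 1 = 0.4402544…
Then the exponent is δ²μ/(2 + δ) = (289 − μ)² / (μ·(2 + δ)) = 15.937892.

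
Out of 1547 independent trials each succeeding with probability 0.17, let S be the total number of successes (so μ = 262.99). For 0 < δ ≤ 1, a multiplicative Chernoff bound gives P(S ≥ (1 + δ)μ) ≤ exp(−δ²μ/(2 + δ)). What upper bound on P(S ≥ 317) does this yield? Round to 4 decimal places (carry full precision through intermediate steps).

0.0065

Write 317 = (1 + δ)μ, so δ = 317/262.99 − 1 = 0.205369…
Then the exponent is δ²μ/(2 + δ) = (317 − μ)² / (μ·(2 + δ)) = 5.029535.
Bound = exp(−5.029535) = 0.00654.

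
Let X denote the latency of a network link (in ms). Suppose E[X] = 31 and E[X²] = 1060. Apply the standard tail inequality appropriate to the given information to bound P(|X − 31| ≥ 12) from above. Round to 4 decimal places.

0.6875

The first two moments determine the variance, so Chebyshev's inequality is the sharpest standard bound available.
Var(X) = E[X²] − (E[X])² = 1060 − 961 = 99.
Chebyshev's inequality: P(|X − μ| ≥ t) ≤ Var(X)/t² = 99/144 = 0.6875.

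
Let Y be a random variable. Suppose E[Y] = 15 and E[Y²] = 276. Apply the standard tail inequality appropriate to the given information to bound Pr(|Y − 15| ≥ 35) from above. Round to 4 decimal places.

0.0416

The first two moments determine the variance, so Chebyshev's inequality is the sharpest standard bound available.
Var(Y) = E[Y²] − (E[Y])² = 276 − 225 = 51.
Chebyshev's inequality: Pr(|Y − μ| ≥ t) ≤ Var(Y)/t² = 51/1225 = 0.0416.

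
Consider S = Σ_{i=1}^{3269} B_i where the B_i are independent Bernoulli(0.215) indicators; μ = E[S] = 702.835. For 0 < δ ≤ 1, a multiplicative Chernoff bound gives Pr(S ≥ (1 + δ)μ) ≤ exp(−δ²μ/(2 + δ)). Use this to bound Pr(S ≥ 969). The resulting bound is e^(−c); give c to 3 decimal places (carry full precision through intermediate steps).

42.375

Write 969 = (1 + δ)μ, so δ = 969/702.835 − 1 = 0.378702…
Then the exponent is δ²μ/(2 + δ) = (969 − μ)² / (μ·(2 + δ)) = 42.374880.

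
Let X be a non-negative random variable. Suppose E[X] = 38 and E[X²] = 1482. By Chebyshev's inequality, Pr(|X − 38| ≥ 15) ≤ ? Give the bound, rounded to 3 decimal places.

0.169

Var(X) = E[X²] − (E[X])² = 1482 − 1444 = 38.
Chebyshev's inequality: Pr(|X − μ| ≥ t) ≤ Var(X)/t² = 38/225 = 0.1689.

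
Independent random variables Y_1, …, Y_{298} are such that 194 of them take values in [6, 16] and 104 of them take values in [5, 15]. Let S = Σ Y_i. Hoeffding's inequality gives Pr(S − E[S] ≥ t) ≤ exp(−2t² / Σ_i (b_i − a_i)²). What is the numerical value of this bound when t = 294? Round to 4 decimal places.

Σ(b_i − a_i)² = 194·10² + 104·10² = 29800.
Exponent = 2·294² / 29800 = 5.80107.
Bound = exp(−5.80107) = 0.00302.

0.0030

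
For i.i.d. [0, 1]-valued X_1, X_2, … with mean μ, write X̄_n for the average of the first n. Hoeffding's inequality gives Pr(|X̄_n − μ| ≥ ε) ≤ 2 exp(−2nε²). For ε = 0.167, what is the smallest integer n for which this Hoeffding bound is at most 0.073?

60

Require 2·exp(−2nε²) ≤ 0.073, i.e. 2nε² ≥ ln(2/0.073) = 3.310443.
So n ≥ 3.310443 / (2·0.167²) = 59.350.
The smallest integer n is 60.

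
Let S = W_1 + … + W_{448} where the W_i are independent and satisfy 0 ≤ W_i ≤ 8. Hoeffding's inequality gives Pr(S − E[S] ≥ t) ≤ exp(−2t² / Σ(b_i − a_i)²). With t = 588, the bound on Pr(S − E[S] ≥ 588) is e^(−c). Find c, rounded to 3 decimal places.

24.117

Σ(b_i − a_i)² = 448·(8)² = 28672.
c = 2t²/28672 = 2·588²/28672 = 24.1172.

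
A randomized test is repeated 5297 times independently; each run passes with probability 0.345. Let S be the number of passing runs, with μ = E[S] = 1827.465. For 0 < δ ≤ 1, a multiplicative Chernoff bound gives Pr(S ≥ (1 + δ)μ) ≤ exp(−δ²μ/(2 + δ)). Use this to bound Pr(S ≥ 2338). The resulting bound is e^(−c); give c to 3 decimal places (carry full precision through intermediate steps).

Write 2338 = (1 + δ)μ, so δ = 2338/1827.465 − 1 = 0.2793679…
Then the exponent is δ²μ/(2 + δ) = (2338 − μ)² / (μ·(2 + δ)) = 62.573083.

62.573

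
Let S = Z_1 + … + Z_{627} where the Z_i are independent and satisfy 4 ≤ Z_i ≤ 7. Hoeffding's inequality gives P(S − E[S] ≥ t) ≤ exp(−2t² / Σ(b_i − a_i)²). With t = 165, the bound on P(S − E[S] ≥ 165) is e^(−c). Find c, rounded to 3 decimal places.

9.649

Σ(b_i − a_i)² = 627·(3)² = 5643.
c = 2t²/5643 = 2·165²/5643 = 9.6491.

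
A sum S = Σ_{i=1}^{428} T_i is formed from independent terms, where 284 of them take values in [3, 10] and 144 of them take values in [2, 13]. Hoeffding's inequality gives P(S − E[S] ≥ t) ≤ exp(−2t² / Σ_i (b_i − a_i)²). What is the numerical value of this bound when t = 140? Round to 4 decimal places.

Σ(b_i − a_i)² = 284·7² + 144·11² = 31340.
Exponent = 2·140² / 31340 = 1.25080.
Bound = exp(−1.25080) = 0.28628.

0.2863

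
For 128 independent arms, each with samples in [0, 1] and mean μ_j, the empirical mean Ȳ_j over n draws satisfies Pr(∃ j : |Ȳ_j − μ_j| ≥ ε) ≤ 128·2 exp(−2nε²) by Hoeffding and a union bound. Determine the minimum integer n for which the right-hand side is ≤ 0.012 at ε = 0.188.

Need 2·128·exp(−2nε²) ≤ 0.012, i.e. exp(−2nε²) ≤ 0.012/256.
So 2nε² ≥ ln(256/0.012) = 9.968026.
Hence n ≥ 9.968026/(2·0.188²) = 141.014.
The smallest integer n is 142.

142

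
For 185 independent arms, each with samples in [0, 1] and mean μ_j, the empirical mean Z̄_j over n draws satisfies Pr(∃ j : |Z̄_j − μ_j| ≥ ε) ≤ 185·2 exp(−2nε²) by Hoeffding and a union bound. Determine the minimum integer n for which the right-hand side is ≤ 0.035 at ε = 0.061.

Need 2·185·exp(−2nε²) ≤ 0.035, i.e. exp(−2nε²) ≤ 0.035/370.
So 2nε² ≥ ln(370/0.035) = 9.265910.
Hence n ≥ 9.265910/(2·0.061²) = 1245.083.
The smallest integer n is 1246.

1246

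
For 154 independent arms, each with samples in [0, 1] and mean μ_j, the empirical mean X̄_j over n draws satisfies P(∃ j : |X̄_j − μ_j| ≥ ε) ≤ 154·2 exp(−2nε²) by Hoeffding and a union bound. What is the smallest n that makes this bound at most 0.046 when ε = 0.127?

274

Need 2·154·exp(−2nε²) ≤ 0.046, i.e. exp(−2nε²) ≤ 0.046/308.
So 2nε² ≥ ln(308/0.046) = 8.809214.
Hence n ≥ 8.809214/(2·0.127²) = 273.086.
The smallest integer n is 274.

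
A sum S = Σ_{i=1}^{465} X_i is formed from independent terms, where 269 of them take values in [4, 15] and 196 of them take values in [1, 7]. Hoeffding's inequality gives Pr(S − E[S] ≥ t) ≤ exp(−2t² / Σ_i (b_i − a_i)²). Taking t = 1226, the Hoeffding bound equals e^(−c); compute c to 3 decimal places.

75.903

Σ(b_i − a_i)² = 269·11² + 196·6² = 39605.
c = 2t² / 39605 = 2·1226² / 39605 = 75.9033.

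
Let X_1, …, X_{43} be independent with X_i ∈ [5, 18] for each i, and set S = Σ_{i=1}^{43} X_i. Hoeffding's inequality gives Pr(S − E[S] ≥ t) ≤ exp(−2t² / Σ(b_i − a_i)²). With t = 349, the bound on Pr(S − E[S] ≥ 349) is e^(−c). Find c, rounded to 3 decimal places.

Σ(b_i − a_i)² = 43·(13)² = 7267.
c = 2t²/7267 = 2·349²/7267 = 33.5217.

33.522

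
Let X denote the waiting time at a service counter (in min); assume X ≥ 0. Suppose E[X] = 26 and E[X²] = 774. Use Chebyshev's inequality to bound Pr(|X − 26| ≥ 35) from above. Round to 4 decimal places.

Var(X) = E[X²] − (E[X])² = 774 − 676 = 98.
Chebyshev's inequality: Pr(|X − μ| ≥ t) ≤ Var(X)/t² = 98/1225 = 0.0800.

0.0800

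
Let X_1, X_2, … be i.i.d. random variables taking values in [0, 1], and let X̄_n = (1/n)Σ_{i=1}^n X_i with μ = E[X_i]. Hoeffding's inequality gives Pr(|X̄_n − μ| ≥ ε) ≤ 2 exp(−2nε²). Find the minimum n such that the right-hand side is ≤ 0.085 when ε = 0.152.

69

Require 2·exp(−2nε²) ≤ 0.085, i.e. 2nε² ≥ ln(2/0.085) = 3.158251.
So n ≥ 3.158251 / (2·0.152²) = 68.349.
The smallest integer n is 69.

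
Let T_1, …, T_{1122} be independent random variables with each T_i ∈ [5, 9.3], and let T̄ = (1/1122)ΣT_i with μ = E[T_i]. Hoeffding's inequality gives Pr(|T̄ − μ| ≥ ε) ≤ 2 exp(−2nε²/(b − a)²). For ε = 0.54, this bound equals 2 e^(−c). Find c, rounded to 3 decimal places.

c = 2nε²/(b − a)² = 2·1122·0.54² / 4.3² = 35.3894.

35.389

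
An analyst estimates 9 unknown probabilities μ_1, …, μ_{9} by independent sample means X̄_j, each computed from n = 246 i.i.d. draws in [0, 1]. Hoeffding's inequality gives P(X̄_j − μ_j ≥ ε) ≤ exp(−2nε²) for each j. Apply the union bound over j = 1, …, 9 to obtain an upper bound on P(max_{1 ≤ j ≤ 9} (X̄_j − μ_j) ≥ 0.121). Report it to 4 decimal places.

0.0067

Per-experiment Hoeffding bound: exp(−2·246·0.121²) = exp(−7.20337) = 0.00074407.
Union bound over 9 events: 9·0.00074407 = 0.00670.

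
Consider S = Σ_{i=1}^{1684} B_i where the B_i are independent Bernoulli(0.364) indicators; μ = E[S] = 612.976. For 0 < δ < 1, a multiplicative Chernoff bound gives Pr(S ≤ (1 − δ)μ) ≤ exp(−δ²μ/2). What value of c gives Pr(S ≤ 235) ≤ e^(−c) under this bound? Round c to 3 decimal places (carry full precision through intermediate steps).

Write 235 = (1 − δ)μ, so δ = 1 − 235/612.976 = 0.6166245…
Then the exponent is δ²μ/2 = (μ − 235)²/(2μ) = 116.534625.

116.535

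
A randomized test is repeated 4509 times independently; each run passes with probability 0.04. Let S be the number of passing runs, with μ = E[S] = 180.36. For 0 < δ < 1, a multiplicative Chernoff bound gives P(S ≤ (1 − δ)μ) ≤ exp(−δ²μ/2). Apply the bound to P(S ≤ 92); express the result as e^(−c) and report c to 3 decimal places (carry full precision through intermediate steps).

21.644

Write 92 = (1 − δ)μ, so δ = 1 − 92/180.36 = 0.4899091…
Then the exponent is δ²μ/2 = (μ − 92)²/(2μ) = 21.644183.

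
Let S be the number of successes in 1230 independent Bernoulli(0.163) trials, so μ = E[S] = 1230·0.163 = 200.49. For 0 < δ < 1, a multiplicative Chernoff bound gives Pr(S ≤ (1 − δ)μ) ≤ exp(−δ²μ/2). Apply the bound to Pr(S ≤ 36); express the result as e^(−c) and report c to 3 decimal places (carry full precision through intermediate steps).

67.477

Write 36 = (1 − δ)μ, so δ = 1 − 36/200.49 = 0.8204399…
Then the exponent is δ²μ/2 = (μ − 36)²/(2μ) = 67.477081.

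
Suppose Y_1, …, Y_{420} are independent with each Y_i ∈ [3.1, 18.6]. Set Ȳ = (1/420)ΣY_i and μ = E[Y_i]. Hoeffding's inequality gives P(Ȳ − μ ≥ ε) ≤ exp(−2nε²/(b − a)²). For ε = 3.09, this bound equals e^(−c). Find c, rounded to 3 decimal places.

c = 2nε²/(b − a)² = 2·420·3.09² / 15.5² = 33.3836.

33.384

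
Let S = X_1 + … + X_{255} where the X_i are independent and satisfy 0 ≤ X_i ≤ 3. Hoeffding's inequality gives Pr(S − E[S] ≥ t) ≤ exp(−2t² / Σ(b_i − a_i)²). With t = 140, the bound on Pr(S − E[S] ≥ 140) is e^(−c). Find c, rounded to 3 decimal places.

Σ(b_i − a_i)² = 255·(3)² = 2295.
c = 2t²/2295 = 2·140²/2295 = 17.0806.

17.081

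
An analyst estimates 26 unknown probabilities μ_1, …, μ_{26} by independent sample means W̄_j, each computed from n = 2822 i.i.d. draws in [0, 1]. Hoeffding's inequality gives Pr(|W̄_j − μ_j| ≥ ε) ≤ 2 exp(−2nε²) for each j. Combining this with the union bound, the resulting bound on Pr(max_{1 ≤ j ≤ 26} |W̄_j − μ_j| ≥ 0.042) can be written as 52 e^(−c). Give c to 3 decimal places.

Union bound over the 26 events: Pr(max_{1 ≤ j ≤ 26} |W̄_j − μ_j| ≥ 0.042) ≤ 26·2·exp(−2nε²) = 52 exp(−2·2822·0.042²).
So c = 2·2822·0.042² = 9.9560.

9.956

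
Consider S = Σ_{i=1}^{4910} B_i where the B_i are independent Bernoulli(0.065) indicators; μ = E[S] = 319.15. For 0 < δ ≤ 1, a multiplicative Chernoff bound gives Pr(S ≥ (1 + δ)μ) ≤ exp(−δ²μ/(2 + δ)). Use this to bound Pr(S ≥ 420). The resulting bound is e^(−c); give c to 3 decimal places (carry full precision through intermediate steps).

13.760

Write 420 = (1 + δ)μ, so δ = 420/319.15 − 1 = 0.3159956…
Then the exponent is δ²μ/(2 + δ) = (420 − μ)² / (μ·(2 + δ)) = 13.760025.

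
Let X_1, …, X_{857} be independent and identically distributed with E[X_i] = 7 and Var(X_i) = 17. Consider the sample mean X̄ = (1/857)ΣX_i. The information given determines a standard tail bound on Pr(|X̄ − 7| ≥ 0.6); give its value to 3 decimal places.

0.055

With mean and variance of each term known, Chebyshev's inequality bounds the deviation of the sum (or sample mean).
Var(X̄) = Var(X_i)/n = 17/857 = 0.019837.
Chebyshev: Pr(|X̄ − 7| ≥ 0.6) ≤ Var(X̄)/(0.6)² = 17/(857·0.6²) = 0.0551.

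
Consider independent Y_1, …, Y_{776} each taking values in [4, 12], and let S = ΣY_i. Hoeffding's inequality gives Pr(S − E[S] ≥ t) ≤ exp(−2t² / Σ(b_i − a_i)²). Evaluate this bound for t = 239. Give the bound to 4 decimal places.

0.1002

Σ(b_i − a_i)² = 776·(8)² = 49664.
Exponent = 2·239²/49664 = 2.3003.
Bound = exp(−2.3003) = 0.10023.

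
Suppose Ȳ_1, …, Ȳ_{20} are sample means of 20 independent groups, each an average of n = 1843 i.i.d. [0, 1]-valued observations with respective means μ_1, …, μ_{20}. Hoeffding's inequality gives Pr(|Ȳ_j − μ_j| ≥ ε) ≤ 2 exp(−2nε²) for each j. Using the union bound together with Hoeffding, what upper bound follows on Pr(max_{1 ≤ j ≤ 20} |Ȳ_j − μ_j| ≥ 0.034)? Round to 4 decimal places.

Per-experiment Hoeffding bound: 2·exp(−2·1843·0.034²) = 2·exp(−4.26102) = 0.028216.
Union bound over 20 events: 20·0.028216 = 0.56432.

0.5643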